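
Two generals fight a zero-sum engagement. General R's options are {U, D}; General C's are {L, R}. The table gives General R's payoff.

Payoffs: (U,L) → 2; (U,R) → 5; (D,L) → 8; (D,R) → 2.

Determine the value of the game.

Row minima: U → 2, D → 2; maximin = 2.
Column maxima: L → 8, R → 5; minimax = 5.
2 ≠ 5, so there is no saddle point; optimal play is mixed.
Let General R play U with probability p. Expected payoff against L: 2p + 8(1−p) = −6p + 8; against R: 5p + 2(1−p) = 3p + 2.
Setting these equal: −6p + 8 = 3p + 2 ⇒ −9p = -6 ⇒ p = 2/3, and the value is (-6)·(2/3) + 8 = 4.
For General C: with q = P(L), equating U's and D's payoffs gives −3q + 5 = 6q + 2 ⇒ q = 1/3.

4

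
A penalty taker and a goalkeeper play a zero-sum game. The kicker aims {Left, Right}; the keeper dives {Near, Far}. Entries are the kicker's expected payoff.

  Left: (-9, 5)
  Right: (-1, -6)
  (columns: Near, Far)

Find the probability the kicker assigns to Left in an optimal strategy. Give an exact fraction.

5/19

Row minima: Left → -9, Right → -6; maximin = -6.
Column maxima: Near → -1, Far → 5; minimax = -1.
-6 ≠ -1, so there is no saddle point; optimal play is mixed.
Let the kicker play Left with probability p. Expected payoff against Near: (-9)p + (-1)(1−p) = −8p − 1; against Far: 5p + (-6)(1−p) = 11p − 6.
Setting these equal: −8p − 1 = 11p − 6 ⇒ −19p = -5 ⇒ p = 5/19, and the value is (-8)·(5/19) − 1 = -59/19.
For the keeper: with q = P(Near), equating Left's and Right's payoffs gives −14q + 5 = 5q − 6 ⇒ q = 11/19.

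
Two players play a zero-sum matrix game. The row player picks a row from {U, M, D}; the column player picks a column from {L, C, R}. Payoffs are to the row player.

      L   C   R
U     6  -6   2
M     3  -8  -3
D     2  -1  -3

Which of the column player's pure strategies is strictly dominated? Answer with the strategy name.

L

C holds the row player's payoff strictly below L in every row: -6 < 6, -8 < 3, -1 < 2.
So L is strictly dominated for the column player.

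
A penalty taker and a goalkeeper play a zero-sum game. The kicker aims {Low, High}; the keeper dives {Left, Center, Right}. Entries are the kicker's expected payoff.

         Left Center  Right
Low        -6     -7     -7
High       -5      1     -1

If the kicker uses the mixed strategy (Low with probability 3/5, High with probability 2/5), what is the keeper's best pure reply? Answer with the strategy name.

Left

If the keeper plays Left, the kicker's expected payoff is (3/5)·(-6) + (2/5)·(-5) = -28/5.
If the keeper plays Center, the kicker's expected payoff is (3/5)·(-7) + (2/5)·1 = -19/5.
If the keeper plays Right, the kicker's expected payoff is (3/5)·(-7) + (2/5)·(-1) = -23/5.
The keeper minimizes the kicker's payoff; the smallest is -28/5, so the best response is Left.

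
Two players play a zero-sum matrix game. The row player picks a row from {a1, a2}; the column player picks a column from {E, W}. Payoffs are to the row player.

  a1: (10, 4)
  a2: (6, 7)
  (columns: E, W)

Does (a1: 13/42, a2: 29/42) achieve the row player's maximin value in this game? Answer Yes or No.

No

Against E this mix gives (13/42)·10 + (29/42)·6 = 152/21.
Against W this mix gives (13/42)·4 + (29/42)·7 = 85/14.
The column player will play W, holding the row player to 85/14. Shifting weight toward the row that does better against W would raise this floor (the equalizing mix achieves 46/7 against both W and E), so the proposed strategy is not optimal.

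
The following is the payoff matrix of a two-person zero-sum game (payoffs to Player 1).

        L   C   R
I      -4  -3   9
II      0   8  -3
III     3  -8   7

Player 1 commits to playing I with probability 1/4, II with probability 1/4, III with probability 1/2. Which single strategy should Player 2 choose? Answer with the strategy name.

If Player 2 plays L, Player 1's expected payoff is (1/4)·(-4) + (1/4)·0 + (1/2)·3 = 1/2.
If Player 2 plays C, Player 1's expected payoff is (1/4)·(-3) + (1/4)·8 + (1/2)·(-8) = -11/4.
If Player 2 plays R, Player 1's expected payoff is (1/4)·9 + (1/4)·(-3) + (1/2)·7 = 5.
Player 2 minimizes Player 1's payoff; the smallest is -11/4, so the best response is C.

C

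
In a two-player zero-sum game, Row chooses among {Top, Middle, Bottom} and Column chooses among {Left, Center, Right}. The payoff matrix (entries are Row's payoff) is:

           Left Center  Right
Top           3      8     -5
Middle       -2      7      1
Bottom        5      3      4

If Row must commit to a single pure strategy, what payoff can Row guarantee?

3

Row minima: Top → -5, Middle → -2, Bottom → 3.
The best of these is 3.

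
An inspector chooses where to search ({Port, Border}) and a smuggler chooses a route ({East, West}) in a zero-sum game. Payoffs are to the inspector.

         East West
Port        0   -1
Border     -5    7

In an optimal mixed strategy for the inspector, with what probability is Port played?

12/13

Row minima: Port → -1, Border → -5; maximin = -1.
Column maxima: East → 0, West → 7; minimax = 0.
-1 ≠ 0, so there is no saddle point; optimal play is mixed.
Let the inspector play Port with probability p. Expected payoff against East: 0p + (-5)(1−p) = 5p − 5; against West: (-1)p + 7(1−p) = −8p + 7.
Setting these equal: 5p − 5 = −8p + 7 ⇒ 13p = 12 ⇒ p = 12/13, and the value is (5)·(12/13) − 5 = -5/13.
For the smuggler: with q = P(East), equating Port's and Border's payoffs gives q − 1 = −12q + 7 ⇒ q = 8/13.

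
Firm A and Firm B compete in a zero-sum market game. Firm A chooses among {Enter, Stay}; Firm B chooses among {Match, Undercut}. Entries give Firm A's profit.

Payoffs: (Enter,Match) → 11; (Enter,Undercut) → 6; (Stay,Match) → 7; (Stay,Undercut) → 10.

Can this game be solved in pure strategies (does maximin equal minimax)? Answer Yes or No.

Row minima: Enter → 6, Stay → 7; maximin = 7.
Column maxima: Match → 11, Undercut → 10; minimax = 10.
7 ≠ 10, so no pure-strategy equilibrium exists.

No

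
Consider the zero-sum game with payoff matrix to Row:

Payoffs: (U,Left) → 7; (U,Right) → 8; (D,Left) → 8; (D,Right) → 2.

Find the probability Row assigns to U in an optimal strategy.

Row minima: U → 7, D → 2; maximin = 7.
Column maxima: Left → 8, Right → 8; minimax = 8.
7 ≠ 8, so there is no saddle point; optimal play is mixed.
Let Row play U with probability p. Expected payoff against Left: 7p + 8(1−p) = −p + 8; against Right: 8p + 2(1−p) = 6p + 2.
Setting these equal: −p + 8 = 6p + 2 ⇒ −7p = -6 ⇒ p = 6/7, and the value is (-1)·(6/7) + 8 = 50/7.
For Column: with q = P(Left), equating U's and D's payoffs gives −q + 8 = 6q + 2 ⇒ q = 6/7.

6/7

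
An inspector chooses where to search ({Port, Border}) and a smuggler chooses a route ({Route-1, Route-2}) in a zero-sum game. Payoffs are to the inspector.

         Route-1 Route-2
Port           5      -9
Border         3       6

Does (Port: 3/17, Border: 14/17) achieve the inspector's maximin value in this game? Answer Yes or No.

Yes

Against Route-1 this mix gives (3/17)·5 + (14/17)·3 = 57/17.
Against Route-2 this mix gives (3/17)·(-9) + (14/17)·6 = 57/17.
All of the smuggler's active replies (Route-1, Route-2) yield 57/17, and no column does worse for the inspector. The mix makes the smuggler indifferent and guarantees 57/17, so it is optimal.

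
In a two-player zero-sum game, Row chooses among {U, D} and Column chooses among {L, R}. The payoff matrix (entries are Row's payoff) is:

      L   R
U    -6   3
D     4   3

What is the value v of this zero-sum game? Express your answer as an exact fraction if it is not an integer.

3

Row minima: U → -6, D → 3; maximin = 3.
Column maxima: L → 4, R → 3; minimax = 3.
Since maximin = minimax = 3, there is a saddle point and the value is 3.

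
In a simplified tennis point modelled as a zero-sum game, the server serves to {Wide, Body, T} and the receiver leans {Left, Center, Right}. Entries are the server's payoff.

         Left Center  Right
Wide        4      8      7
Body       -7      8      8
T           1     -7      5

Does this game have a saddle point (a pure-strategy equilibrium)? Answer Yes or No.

Yes

Row minima: Wide → 4, Body → -7, T → -7; maximin = 4.
Column maxima: Left → 4, Center → 8, Right → 8; minimax = 4.
maximin = minimax = 4, so a saddle point exists.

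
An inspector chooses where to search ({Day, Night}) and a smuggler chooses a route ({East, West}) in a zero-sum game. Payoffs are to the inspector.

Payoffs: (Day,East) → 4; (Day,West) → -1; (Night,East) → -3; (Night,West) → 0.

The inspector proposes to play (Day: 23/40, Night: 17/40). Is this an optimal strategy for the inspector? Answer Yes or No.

No

Against East this mix gives (23/40)·4 + (17/40)·(-3) = 41/40.
Against West this mix gives (23/40)·(-1) + (17/40)·0 = -23/40.
The smuggler will play West, holding the inspector to -23/40. Shifting weight toward the row that does better against West would raise this floor (the equalizing mix achieves -3/8 against both West and East), so the proposed strategy is not optimal.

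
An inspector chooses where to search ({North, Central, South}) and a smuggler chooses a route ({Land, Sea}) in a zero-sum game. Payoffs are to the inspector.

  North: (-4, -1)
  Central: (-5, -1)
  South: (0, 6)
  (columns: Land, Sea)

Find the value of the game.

Row minima: North → -4, Central → -5, South → 0; maximin = 0.
Column maxima: Land → 0, Sea → 6; minimax = 0.
Since maximin = minimax = 0, there is a saddle point and the value is 0.

0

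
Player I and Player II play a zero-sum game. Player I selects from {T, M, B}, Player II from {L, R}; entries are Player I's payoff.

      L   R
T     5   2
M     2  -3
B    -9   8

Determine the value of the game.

Row minima: T → 2, M → -3, B → -9; maximin = 2.
Column maxima: L → 5, R → 8; minimax = 5.
2 ≠ 5, so there is no saddle point; optimal play is mixed.
M is strictly dominated by T, so Player I never plays it.
On the remaining 2×2 (T, B vs L, R):
Let Player I play T with probability p. Expected payoff against L: 5p + (-9)(1−p) = 14p − 9; against R: 2p + 8(1−p) = −6p + 8.
Setting these equal: 14p − 9 = −6p + 8 ⇒ 20p = 17 ⇒ p = 17/20, and the value is (14)·(17/20) − 9 = 29/10.
For Player II: with q = P(L), equating T's and B's payoffs gives 3q + 2 = −17q + 8 ⇒ q = 3/10.

29/10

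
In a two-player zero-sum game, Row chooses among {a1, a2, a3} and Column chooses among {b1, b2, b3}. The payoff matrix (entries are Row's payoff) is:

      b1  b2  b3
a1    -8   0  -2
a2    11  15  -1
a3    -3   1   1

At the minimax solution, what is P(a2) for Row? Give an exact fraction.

Row minima: a1 → -8, a2 → -1, a3 → -3; maximin = -1.
Column maxima: b1 → 11, b2 → 15, b3 → 1; minimax = 1.
-1 ≠ 1, so there is no saddle point; optimal play is mixed.
a1 is strictly dominated by a2, so Row never plays it.
b2 is strictly dominated by b1 (it gives Row strictly more in every row), so Column never plays it.
On the remaining 2×2 (a2, a3 vs b1, b3):
Let Row play a2 with probability p. Expected payoff against b1: 11p + (-3)(1−p) = 14p − 3; against b3: (-1)p + 1(1−p) = −2p + 1.
Setting these equal: 14p − 3 = −2p + 1 ⇒ 16p = 4 ⇒ p = 1/4, and the value is (14)·(1/4) − 3 = 1/2.
For Column: with q = P(b1), equating a2's and a3's payoffs gives 12q − 1 = −4q + 1 ⇒ q = 1/8.

1/4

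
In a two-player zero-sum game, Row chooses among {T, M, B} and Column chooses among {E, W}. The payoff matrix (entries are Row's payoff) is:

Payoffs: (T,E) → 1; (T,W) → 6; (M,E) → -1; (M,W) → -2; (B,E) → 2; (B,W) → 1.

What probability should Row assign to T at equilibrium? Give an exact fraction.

1/6

Row minima: T → 1, M → -2, B → 1; maximin = 1.
Column maxima: E → 2, W → 6; minimax = 2.
1 ≠ 2, so there is no saddle point; optimal play is mixed.
M is strictly dominated by T, so Row never plays it.
On the remaining 2×2 (T, B vs E, W):
Let Row play T with probability p. Expected payoff against E: 1p + 2(1−p) = −p + 2; against W: 6p + 1(1−p) = 5p + 1.
Setting these equal: −p + 2 = 5p + 1 ⇒ −6p = -1 ⇒ p = 1/6, and the value is (-1)·(1/6) + 2 = 11/6.
For Column: with q = P(E), equating T's and B's payoffs gives −5q + 6 = q + 1 ⇒ q = 5/6.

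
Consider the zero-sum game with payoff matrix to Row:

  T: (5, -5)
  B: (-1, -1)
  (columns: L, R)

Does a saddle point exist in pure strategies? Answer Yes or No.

Row minima: T → -5, B → -1; maximin = -1.
Column maxima: L → 5, R → -1; minimax = -1.
maximin = minimax = -1, so a saddle point exists.

Yes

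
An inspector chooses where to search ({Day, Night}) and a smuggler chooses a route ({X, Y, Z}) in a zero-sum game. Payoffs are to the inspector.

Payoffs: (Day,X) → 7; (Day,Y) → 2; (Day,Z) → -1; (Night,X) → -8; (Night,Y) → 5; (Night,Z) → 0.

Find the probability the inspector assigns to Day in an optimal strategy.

Row minima: Day → -1, Night → -8; maximin = -1.
Column maxima: X → 7, Y → 5, Z → 0; minimax = 0.
-1 ≠ 0, so there is no saddle point; optimal play is mixed.
Y is strictly dominated by Z (it gives the inspector strictly more in every row), so the smuggler never plays it.
On the remaining 2×2 (Day, Night vs X, Z):
Let the inspector play Day with probability p. Expected payoff against X: 7p + (-8)(1−p) = 15p − 8; against Z: (-1)p + 0(1−p) = −p.
Setting these equal: 15p − 8 = −p ⇒ 16p = 8 ⇒ p = 1/2, and the value is (15)·(1/2) − 8 = -1/2.
For the smuggler: with q = P(X), equating Day's and Night's payoffs gives 8q − 1 = −8q ⇒ q = 1/16.

1/2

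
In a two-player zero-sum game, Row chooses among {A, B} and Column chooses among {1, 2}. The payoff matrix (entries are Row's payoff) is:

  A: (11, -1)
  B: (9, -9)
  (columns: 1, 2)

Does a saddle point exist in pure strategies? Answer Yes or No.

Row minima: A → -1, B → -9; maximin = -1.
Column maxima: 1 → 11, 2 → -1; minimax = -1.
maximin = minimax = -1, so a saddle point exists.

Yes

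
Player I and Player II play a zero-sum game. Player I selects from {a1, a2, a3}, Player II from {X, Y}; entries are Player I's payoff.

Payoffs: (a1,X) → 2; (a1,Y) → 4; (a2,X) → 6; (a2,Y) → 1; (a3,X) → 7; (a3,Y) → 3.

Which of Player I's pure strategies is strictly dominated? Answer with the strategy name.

a3 gives a strictly higher payoff than a2 against every column: 7 > 6, 3 > 1.
So a2 is strictly dominated and Player I never plays it.

a2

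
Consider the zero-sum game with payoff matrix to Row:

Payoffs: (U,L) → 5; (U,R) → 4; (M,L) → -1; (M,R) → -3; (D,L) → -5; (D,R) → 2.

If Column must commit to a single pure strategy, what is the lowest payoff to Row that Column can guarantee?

Column maxima: L → 5, R → 4.
The smallest of these is 4.

4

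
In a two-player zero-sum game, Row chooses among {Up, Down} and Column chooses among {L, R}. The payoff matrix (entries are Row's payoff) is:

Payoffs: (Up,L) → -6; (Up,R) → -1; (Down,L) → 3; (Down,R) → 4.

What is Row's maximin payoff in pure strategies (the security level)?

Row minima: Up → -6, Down → 3.
The best of these is 3.

3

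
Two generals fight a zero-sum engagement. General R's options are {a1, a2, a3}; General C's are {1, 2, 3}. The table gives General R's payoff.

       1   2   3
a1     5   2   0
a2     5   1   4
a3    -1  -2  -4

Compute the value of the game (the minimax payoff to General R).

8/5

Row minima: a1 → 0, a2 → 1, a3 → -4; maximin = 1.
Column maxima: 1 → 5, 2 → 2, 3 → 4; minimax = 2.
1 ≠ 2, so there is no saddle point; optimal play is mixed.
a3 is strictly dominated by a1, so General R never plays it.
1 is strictly dominated by 2 (it gives General R strictly more in every row), so General C never plays it.
On the remaining 2×2 (a1, a2 vs 2, 3):
Let General R play a1 with probability p. Expected payoff against 2: 2p + 1(1−p) = p + 1; against 3: 0p + 4(1−p) = −4p + 4.
Setting these equal: p + 1 = −4p + 4 ⇒ 5p = 3 ⇒ p = 3/5, and the value is (1)·(3/5) + 1 = 8/5.
For General C: with q = P(2), equating a1's and a2's payoffs gives 2q = −3q + 4 ⇒ q = 4/5.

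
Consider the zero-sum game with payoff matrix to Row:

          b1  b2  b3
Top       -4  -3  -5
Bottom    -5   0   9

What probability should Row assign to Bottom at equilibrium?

1/15

Row minima: Top → -5, Bottom → -5; maximin = -5.
Column maxima: b1 → -4, b2 → 0, b3 → 9; minimax = -4.
-5 ≠ -4, so there is no saddle point; optimal play is mixed.
b2 is strictly dominated by b1 (it gives Row strictly more in every row), so Column never plays it.
On the remaining 2×2 (Top, Bottom vs b1, b3):
Let Row play Top with probability p. Expected payoff against b1: (-4)p + (-5)(1−p) = p − 5; against b3: (-5)p + 9(1−p) = −14p + 9.
Setting these equal: p − 5 = −14p + 9 ⇒ 15p = 14 ⇒ p = 14/15, and the value is (1)·(14/15) − 5 = -61/15.
For Column: with q = P(b1), equating Top's and Bottom's payoffs gives q − 5 = −14q + 9 ⇒ q = 14/15.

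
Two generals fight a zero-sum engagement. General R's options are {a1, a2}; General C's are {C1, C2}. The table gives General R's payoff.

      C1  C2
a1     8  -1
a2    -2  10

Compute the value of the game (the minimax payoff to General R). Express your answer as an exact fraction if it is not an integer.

26/7

Row minima: a1 → -1, a2 → -2; maximin = -1.
Column maxima: C1 → 8, C2 → 10; minimax = 8.
-1 ≠ 8, so there is no saddle point; optimal play is mixed.
Let General R play a1 with probability p. Expected payoff against C1: 8p + (-2)(1−p) = 10p − 2; against C2: (-1)p + 10(1−p) = −11p + 10.
Setting these equal: 10p − 2 = −11p + 10 ⇒ 21p = 12 ⇒ p = 4/7, and the value is (10)·(4/7) − 2 = 26/7.
For General C: with q = P(C1), equating a1's and a2's payoffs gives 9q − 1 = −12q + 10 ⇒ q = 11/21.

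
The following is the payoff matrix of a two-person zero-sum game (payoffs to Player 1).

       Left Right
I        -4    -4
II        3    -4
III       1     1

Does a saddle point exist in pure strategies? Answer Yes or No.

Row minima: I → -4, II → -4, III → 1; maximin = 1.
Column maxima: Left → 3, Right → 1; minimax = 1.
maximin = minimax = 1, so a saddle point exists.

Yes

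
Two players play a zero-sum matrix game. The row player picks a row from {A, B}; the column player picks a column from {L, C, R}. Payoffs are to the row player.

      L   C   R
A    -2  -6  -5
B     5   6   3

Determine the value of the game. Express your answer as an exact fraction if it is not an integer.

3

Row minima: A → -6, B → 3; maximin = 3.
Column maxima: L → 5, C → 6, R → 3; minimax = 3.
Since maximin = minimax = 3, there is a saddle point and the value is 3.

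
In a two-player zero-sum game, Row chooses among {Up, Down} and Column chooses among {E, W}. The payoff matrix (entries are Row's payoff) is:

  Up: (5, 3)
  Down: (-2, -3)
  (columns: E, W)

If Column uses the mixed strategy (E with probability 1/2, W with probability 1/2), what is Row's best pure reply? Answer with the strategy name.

Expected payoff of Up: (1/2)·5 + (1/2)·3 = 4.
Expected payoff of Down: (1/2)·(-2) + (1/2)·(-3) = -5/2.
The largest is 4, so Row's best response is Up.

Up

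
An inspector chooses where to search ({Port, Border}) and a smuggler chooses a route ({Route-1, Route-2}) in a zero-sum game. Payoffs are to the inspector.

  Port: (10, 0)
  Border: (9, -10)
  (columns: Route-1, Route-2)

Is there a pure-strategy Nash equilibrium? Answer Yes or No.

Row minima: Port → 0, Border → -10; maximin = 0.
Column maxima: Route-1 → 10, Route-2 → 0; minimax = 0.
maximin = minimax = 0, so a saddle point exists.

Yes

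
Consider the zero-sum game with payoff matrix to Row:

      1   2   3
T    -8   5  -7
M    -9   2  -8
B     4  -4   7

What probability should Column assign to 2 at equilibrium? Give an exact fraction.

Row minima: T → -8, M → -9, B → -4; maximin = -4.
Column maxima: 1 → 4, 2 → 5, 3 → 7; minimax = 4.
-4 ≠ 4, so there is no saddle point; optimal play is mixed.
M is strictly dominated by T, so Row never plays it.
3 is strictly dominated by 1 (it gives Row strictly more in every row), so Column never plays it.
On the remaining 2×2 (T, B vs 1, 2):
Let Row play T with probability p. Expected payoff against 1: (-8)p + 4(1−p) = −12p + 4; against 2: 5p + (-4)(1−p) = 9p − 4.
Setting these equal: −12p + 4 = 9p − 4 ⇒ −21p = -8 ⇒ p = 8/21, and the value is (-12)·(8/21) + 4 = -4/7.
For Column: with q = P(1), equating T's and B's payoffs gives −13q + 5 = 8q − 4 ⇒ q = 3/7.

4/7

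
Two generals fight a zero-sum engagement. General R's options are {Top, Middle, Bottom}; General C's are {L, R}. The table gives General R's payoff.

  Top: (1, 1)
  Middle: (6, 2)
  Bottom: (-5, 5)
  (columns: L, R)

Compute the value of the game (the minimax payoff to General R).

20/7

Row minima: Top → 1, Middle → 2, Bottom → -5; maximin = 2.
Column maxima: L → 6, R → 5; minimax = 5.
2 ≠ 5, so there is no saddle point; optimal play is mixed.
Top is strictly dominated by Middle, so General R never plays it.
On the remaining 2×2 (Middle, Bottom vs L, R):
Let General R play Middle with probability p. Expected payoff against L: 6p + (-5)(1−p) = 11p − 5; against R: 2p + 5(1−p) = −3p + 5.
Setting these equal: 11p − 5 = −3p + 5 ⇒ 14p = 10 ⇒ p = 5/7, and the value is (11)·(5/7) − 5 = 20/7.
For General C: with q = P(L), equating Middle's and Bottom's payoffs gives 4q + 2 = −10q + 5 ⇒ q = 3/14.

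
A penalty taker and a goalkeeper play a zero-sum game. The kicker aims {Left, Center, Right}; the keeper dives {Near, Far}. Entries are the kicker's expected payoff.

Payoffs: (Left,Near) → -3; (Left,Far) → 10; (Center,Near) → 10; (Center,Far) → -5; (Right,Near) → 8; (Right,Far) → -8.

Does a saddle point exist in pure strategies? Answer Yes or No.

Row minima: Left → -3, Center → -5, Right → -8; maximin = -3.
Column maxima: Near → 10, Far → 10; minimax = 10.
-3 ≠ 10, so no pure-strategy equilibrium exists.

No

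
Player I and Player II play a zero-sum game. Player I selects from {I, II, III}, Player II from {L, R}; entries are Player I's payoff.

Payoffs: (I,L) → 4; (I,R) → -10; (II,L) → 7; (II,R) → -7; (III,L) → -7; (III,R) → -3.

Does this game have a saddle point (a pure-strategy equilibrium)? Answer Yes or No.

No

Row minima: I → -10, II → -7, III → -7; maximin = -7.
Column maxima: L → 7, R → -3; minimax = -3.
-7 ≠ -3, so no pure-strategy equilibrium exists.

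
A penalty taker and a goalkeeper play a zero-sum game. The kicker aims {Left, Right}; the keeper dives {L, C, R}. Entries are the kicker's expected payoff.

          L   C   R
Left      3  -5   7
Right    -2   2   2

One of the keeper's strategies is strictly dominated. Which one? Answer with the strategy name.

R

L holds the kicker's payoff strictly below R in every row: 3 < 7, -2 < 2.
So R is strictly dominated for the keeper.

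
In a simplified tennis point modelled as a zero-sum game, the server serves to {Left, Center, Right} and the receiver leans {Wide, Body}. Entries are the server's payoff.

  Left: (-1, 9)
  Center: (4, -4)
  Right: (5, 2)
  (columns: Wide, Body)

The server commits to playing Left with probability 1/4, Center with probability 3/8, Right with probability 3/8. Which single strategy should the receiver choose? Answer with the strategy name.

Body

If the receiver plays Wide, the server's expected payoff is (1/4)·(-1) + (3/8)·4 + (3/8)·5 = 25/8.
If the receiver plays Body, the server's expected payoff is (1/4)·9 + (3/8)·(-4) + (3/8)·2 = 3/2.
The receiver minimizes the server's payoff; the smallest is 3/2, so the best response is Body.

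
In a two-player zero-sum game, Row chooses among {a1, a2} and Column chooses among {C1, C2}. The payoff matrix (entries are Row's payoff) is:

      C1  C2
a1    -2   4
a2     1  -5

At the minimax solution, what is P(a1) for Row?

Row minima: a1 → -2, a2 → -5; maximin = -2.
Column maxima: C1 → 1, C2 → 4; minimax = 1.
-2 ≠ 1, so there is no saddle point; optimal play is mixed.
Let Row play a1 with probability p. Expected payoff against C1: (-2)p + 1(1−p) = −3p + 1; against C2: 4p + (-5)(1−p) = 9p − 5.
Setting these equal: −3p + 1 = 9p − 5 ⇒ −12p = -6 ⇒ p = 1/2, and the value is (-3)·(1/2) + 1 = -1/2.
For Column: with q = P(C1), equating a1's and a2's payoffs gives −6q + 4 = 6q − 5 ⇒ q = 3/4.

1/2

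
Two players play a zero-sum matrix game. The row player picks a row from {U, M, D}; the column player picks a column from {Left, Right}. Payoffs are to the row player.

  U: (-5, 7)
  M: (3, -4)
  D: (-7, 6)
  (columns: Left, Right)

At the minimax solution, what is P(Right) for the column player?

8/19

Row minima: U → -5, M → -4, D → -7; maximin = -4.
Column maxima: Left → 3, Right → 7; minimax = 3.
-4 ≠ 3, so there is no saddle point; optimal play is mixed.
D is strictly dominated by U, so the row player never plays it.
On the remaining 2×2 (U, M vs Left, Right):
Let the row player play U with probability p. Expected payoff against Left: (-5)p + 3(1−p) = −8p + 3; against Right: 7p + (-4)(1−p) = 11p − 4.
Setting these equal: −8p + 3 = 11p − 4 ⇒ −19p = -7 ⇒ p = 7/19, and the value is (-8)·(7/19) + 3 = 1/19.
For the column player: with q = P(Left), equating U's and M's payoffs gives −12q + 7 = 7q − 4 ⇒ q = 11/19.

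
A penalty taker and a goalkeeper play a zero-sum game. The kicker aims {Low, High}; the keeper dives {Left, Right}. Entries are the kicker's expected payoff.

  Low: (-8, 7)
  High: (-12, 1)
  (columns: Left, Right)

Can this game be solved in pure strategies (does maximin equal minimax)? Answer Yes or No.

Yes

Row minima: Low → -8, High → -12; maximin = -8.
Column maxima: Left → -8, Right → 7; minimax = -8.
maximin = minimax = -8, so a saddle point exists.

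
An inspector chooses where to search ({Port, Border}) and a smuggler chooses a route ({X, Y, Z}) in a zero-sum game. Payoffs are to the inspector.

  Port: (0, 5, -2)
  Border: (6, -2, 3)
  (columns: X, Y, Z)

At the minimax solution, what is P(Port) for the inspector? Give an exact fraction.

5/12

Row minima: Port → -2, Border → -2; maximin = -2.
Column maxima: X → 6, Y → 5, Z → 3; minimax = 3.
-2 ≠ 3, so there is no saddle point; optimal play is mixed.
X is strictly dominated by Z (it gives the inspector strictly more in every row), so the smuggler never plays it.
On the remaining 2×2 (Port, Border vs Y, Z):
Let the inspector play Port with probability p. Expected payoff against Y: 5p + (-2)(1−p) = 7p − 2; against Z: (-2)p + 3(1−p) = −5p + 3.
Setting these equal: 7p − 2 = −5p + 3 ⇒ 12p = 5 ⇒ p = 5/12, and the value is (7)·(5/12) − 2 = 11/12.
For the smuggler: with q = P(Y), equating Port's and Border's payoffs gives 7q − 2 = −5q + 3 ⇒ q = 5/12.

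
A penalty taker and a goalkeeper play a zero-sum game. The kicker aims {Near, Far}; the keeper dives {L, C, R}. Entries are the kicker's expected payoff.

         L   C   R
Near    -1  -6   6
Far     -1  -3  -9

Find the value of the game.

Row minima: Near → -6, Far → -9; maximin = -6.
Column maxima: L → -1, C → -3, R → 6; minimax = -3.
-6 ≠ -3, so there is no saddle point; optimal play is mixed.
L is strictly dominated by C (it gives the kicker strictly more in every row), so the keeper never plays it.
On the remaining 2×2 (Near, Far vs C, R):
Let the kicker play Near with probability p. Expected payoff against C: (-6)p + (-3)(1−p) = −3p − 3; against R: 6p + (-9)(1−p) = 15p − 9.
Setting these equal: −3p − 3 = 15p − 9 ⇒ −18p = -6 ⇒ p = 1/3, and the value is (-3)·(1/3) − 3 = -4.
For the keeper: with q = P(C), equating Near's and Far's payoffs gives −12q + 6 = 6q − 9 ⇒ q = 5/6.

-4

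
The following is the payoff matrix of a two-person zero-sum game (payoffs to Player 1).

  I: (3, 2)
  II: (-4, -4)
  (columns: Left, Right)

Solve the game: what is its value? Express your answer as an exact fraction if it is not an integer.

Row minima: I → 2, II → -4; maximin = 2.
Column maxima: Left → 3, Right → 2; minimax = 2.
Since maximin = minimax = 2, there is a saddle point and the value is 2.

2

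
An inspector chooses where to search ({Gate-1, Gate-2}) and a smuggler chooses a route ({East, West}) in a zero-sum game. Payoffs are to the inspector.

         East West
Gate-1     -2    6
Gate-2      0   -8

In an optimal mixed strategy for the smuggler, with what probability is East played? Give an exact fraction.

Row minima: Gate-1 → -2, Gate-2 → -8; maximin = -2.
Column maxima: East → 0, West → 6; minimax = 0.
-2 ≠ 0, so there is no saddle point; optimal play is mixed.
Let the inspector play Gate-1 with probability p. Expected payoff against East: (-2)p + 0(1−p) = −2p; against West: 6p + (-8)(1−p) = 14p − 8.
Setting these equal: −2p = 14p − 8 ⇒ −16p = -8 ⇒ p = 1/2, and the value is (-2)·(1/2) = -1.
For the smuggler: with q = P(East), equating Gate-1's and Gate-2's payoffs gives −8q + 6 = 8q − 8 ⇒ q = 7/8.

7/8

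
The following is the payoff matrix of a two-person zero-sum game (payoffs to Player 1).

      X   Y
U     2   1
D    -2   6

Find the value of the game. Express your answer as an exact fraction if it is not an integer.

14/9

Row minima: U → 1, D → -2; maximin = 1.
Column maxima: X → 2, Y → 6; minimax = 2.
1 ≠ 2, so there is no saddle point; optimal play is mixed.
Let Player 1 play U with probability p. Expected payoff against X: 2p + (-2)(1−p) = 4p − 2; against Y: 1p + 6(1−p) = −5p + 6.
Setting these equal: 4p − 2 = −5p + 6 ⇒ 9p = 8 ⇒ p = 8/9, and the value is (4)·(8/9) − 2 = 14/9.
For Player 2: with q = P(X), equating U's and D's payoffs gives q + 1 = −8q + 6 ⇒ q = 5/9.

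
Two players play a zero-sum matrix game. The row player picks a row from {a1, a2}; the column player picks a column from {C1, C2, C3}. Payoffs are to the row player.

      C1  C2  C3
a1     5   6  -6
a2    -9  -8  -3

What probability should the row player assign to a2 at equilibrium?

Row minima: a1 → -6, a2 → -9; maximin = -6.
Column maxima: C1 → 5, C2 → 6, C3 → -3; minimax = -3.
-6 ≠ -3, so there is no saddle point; optimal play is mixed.
C2 is strictly dominated by C1 (it gives the row player strictly more in every row), so the column player never plays it.
On the remaining 2×2 (a1, a2 vs C1, C3):
Let the row player play a1 with probability p. Expected payoff against C1: 5p + (-9)(1−p) = 14p − 9; against C3: (-6)p + (-3)(1−p) = −3p − 3.
Setting these equal: 14p − 9 = −3p − 3 ⇒ 17p = 6 ⇒ p = 6/17, and the value is (14)·(6/17) − 9 = -69/17.
For the column player: with q = P(C1), equating a1's and a2's payoffs gives 11q − 6 = −6q − 3 ⇒ q = 3/17.

11/17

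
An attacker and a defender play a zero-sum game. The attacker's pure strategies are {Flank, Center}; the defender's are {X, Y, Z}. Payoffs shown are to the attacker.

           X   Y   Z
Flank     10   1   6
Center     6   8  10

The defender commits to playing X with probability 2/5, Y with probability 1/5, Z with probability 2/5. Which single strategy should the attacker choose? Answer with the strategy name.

Center

Expected payoff of Flank: (2/5)·10 + (1/5)·1 + (2/5)·6 = 33/5.
Expected payoff of Center: (2/5)·6 + (1/5)·8 + (2/5)·10 = 8.
The largest is 8, so the attacker's best response is Center.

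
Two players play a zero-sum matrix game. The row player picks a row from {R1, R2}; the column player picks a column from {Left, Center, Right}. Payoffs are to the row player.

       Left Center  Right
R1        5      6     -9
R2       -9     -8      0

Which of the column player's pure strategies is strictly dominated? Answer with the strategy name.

Center

Left holds the row player's payoff strictly below Center in every row: 5 < 6, -9 < -8.
So Center is strictly dominated for the column player.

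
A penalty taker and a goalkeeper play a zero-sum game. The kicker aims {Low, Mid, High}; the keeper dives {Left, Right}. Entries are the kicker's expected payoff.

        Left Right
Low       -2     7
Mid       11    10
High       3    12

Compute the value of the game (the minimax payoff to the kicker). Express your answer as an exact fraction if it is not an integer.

51/5

Row minima: Low → -2, Mid → 10, High → 3; maximin = 10.
Column maxima: Left → 11, Right → 12; minimax = 11.
10 ≠ 11, so there is no saddle point; optimal play is mixed.
Low is strictly dominated by Mid, so the kicker never plays it.
On the remaining 2×2 (Mid, High vs Left, Right):
Let the kicker play Mid with probability p. Expected payoff against Left: 11p + 3(1−p) = 8p + 3; against Right: 10p + 12(1−p) = −2p + 12.
Setting these equal: 8p + 3 = −2p + 12 ⇒ 10p = 9 ⇒ p = 9/10, and the value is (8)·(9/10) + 3 = 51/5.
For the keeper: with q = P(Left), equating Mid's and High's payoffs gives q + 10 = −9q + 12 ⇒ q = 1/5.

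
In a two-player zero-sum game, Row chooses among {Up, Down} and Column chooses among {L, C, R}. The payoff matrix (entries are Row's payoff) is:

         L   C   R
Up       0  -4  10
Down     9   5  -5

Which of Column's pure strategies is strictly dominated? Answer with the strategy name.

L

C holds Row's payoff strictly below L in every row: -4 < 0, 5 < 9.
So L is strictly dominated for Column.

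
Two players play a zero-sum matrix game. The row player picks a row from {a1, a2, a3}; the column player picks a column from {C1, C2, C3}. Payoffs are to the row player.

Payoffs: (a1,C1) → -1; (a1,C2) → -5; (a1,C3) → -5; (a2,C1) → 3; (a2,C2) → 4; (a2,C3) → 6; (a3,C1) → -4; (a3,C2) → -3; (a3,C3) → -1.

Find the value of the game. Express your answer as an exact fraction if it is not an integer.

Row minima: a1 → -5, a2 → 3, a3 → -4; maximin = 3.
Column maxima: C1 → 3, C2 → 4, C3 → 6; minimax = 3.
Since maximin = minimax = 3, there is a saddle point and the value is 3.

3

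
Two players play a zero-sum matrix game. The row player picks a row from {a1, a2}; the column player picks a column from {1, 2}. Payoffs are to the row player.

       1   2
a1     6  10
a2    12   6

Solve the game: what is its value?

Row minima: a1 → 6, a2 → 6; maximin = 6.
Column maxima: 1 → 12, 2 → 10; minimax = 10.
6 ≠ 10, so there is no saddle point; optimal play is mixed.
Let the row player play a1 with probability p. Expected payoff against 1: 6p + 12(1−p) = −6p + 12; against 2: 10p + 6(1−p) = 4p + 6.
Setting these equal: −6p + 12 = 4p + 6 ⇒ −10p = -6 ⇒ p = 3/5, and the value is (-6)·(3/5) + 12 = 42/5.
For the column player: with q = P(1), equating a1's and a2's payoffs gives −4q + 10 = 6q + 6 ⇒ q = 2/5.

42/5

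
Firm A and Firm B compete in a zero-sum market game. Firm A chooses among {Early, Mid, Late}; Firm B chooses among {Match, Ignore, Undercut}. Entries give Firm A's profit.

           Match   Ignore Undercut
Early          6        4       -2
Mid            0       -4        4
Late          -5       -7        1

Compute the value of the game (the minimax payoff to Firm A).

Row minima: Early → -2, Mid → -4, Late → -7; maximin = -2.
Column maxima: Match → 6, Ignore → 4, Undercut → 4; minimax = 4.
-2 ≠ 4, so there is no saddle point; optimal play is mixed.
Late is strictly dominated by Mid, so Firm A never plays it.
Match is strictly dominated by Ignore (it gives Firm A strictly more in every row), so Firm B never plays it.
On the remaining 2×2 (Early, Mid vs Ignore, Undercut):
Let Firm A play Early with probability p. Expected payoff against Ignore: 4p + (-4)(1−p) = 8p − 4; against Undercut: (-2)p + 4(1−p) = −6p + 4.
Setting these equal: 8p − 4 = −6p + 4 ⇒ 14p = 8 ⇒ p = 4/7, and the value is (8)·(4/7) − 4 = 4/7.
For Firm B: with q = P(Ignore), equating Early's and Mid's payoffs gives 6q − 2 = −8q + 4 ⇒ q = 3/7.

4/7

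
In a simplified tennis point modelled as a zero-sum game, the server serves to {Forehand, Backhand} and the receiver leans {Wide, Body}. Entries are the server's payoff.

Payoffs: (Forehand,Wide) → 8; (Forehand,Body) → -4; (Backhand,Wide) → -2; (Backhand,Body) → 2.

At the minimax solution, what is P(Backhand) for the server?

Row minima: Forehand → -4, Backhand → -2; maximin = -2.
Column maxima: Wide → 8, Body → 2; minimax = 2.
-2 ≠ 2, so there is no saddle point; optimal play is mixed.
Let the server play Forehand with probability p. Expected payoff against Wide: 8p + (-2)(1−p) = 10p − 2; against Body: (-4)p + 2(1−p) = −6p + 2.
Setting these equal: 10p − 2 = −6p + 2 ⇒ 16p = 4 ⇒ p = 1/4, and the value is (10)·(1/4) − 2 = 1/2.
For the receiver: with q = P(Wide), equating Forehand's and Backhand's payoffs gives 12q − 4 = −4q + 2 ⇒ q = 3/8.

3/4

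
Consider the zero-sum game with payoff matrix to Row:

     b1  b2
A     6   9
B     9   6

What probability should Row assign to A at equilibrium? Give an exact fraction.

1/2

Row minima: A → 6, B → 6; maximin = 6.
Column maxima: b1 → 9, b2 → 9; minimax = 9.
6 ≠ 9, so there is no saddle point; optimal play is mixed.
Let Row play A with probability p. Expected payoff against b1: 6p + 9(1−p) = −3p + 9; against b2: 9p + 6(1−p) = 3p + 6.
Setting these equal: −3p + 9 = 3p + 6 ⇒ −6p = -3 ⇒ p = 1/2, and the value is (-3)·(1/2) + 9 = 15/2.
For Column: with q = P(b1), equating A's and B's payoffs gives −3q + 9 = 3q + 6 ⇒ q = 1/2.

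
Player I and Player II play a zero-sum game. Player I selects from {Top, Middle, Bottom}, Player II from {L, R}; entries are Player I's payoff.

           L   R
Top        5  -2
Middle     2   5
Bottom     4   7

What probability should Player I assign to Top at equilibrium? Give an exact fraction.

Row minima: Top → -2, Middle → 2, Bottom → 4; maximin = 4.
Column maxima: L → 5, R → 7; minimax = 5.
4 ≠ 5, so there is no saddle point; optimal play is mixed.
Middle is strictly dominated by Bottom, so Player I never plays it.
On the remaining 2×2 (Top, Bottom vs L, R):
Let Player I play Top with probability p. Expected payoff against L: 5p + 4(1−p) = p + 4; against R: (-2)p + 7(1−p) = −9p + 7.
Setting these equal: p + 4 = −9p + 7 ⇒ 10p = 3 ⇒ p = 3/10, and the value is (1)·(3/10) + 4 = 43/10.
For Player II: with q = P(L), equating Top's and Bottom's payoffs gives 7q − 2 = −3q + 7 ⇒ q = 9/10.

3/10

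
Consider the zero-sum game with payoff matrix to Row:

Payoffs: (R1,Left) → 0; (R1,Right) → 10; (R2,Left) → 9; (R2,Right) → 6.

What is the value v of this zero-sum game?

90/13

Row minima: R1 → 0, R2 → 6; maximin = 6.
Column maxima: Left → 9, Right → 10; minimax = 9.
6 ≠ 9, so there is no saddle point; optimal play is mixed.
Let Row play R1 with probability p. Expected payoff against Left: 0p + 9(1−p) = −9p + 9; against Right: 10p + 6(1−p) = 4p + 6.
Setting these equal: −9p + 9 = 4p + 6 ⇒ −13p = -3 ⇒ p = 3/13, and the value is (-9)·(3/13) + 9 = 90/13.
For Column: with q = P(Left), equating R1's and R2's payoffs gives −10q + 10 = 3q + 6 ⇒ q = 4/13.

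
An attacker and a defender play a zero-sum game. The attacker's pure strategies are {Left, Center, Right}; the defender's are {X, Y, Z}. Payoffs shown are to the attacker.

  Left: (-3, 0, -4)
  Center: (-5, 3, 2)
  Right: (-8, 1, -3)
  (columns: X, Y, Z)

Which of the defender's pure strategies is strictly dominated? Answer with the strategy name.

X holds the attacker's payoff strictly below Y in every row: -3 < 0, -5 < 3, -8 < 1.
So Y is strictly dominated for the defender.

Y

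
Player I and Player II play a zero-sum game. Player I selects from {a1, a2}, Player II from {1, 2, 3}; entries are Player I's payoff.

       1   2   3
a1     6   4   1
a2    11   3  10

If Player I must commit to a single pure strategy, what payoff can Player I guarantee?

3

Row minima: a1 → 1, a2 → 3.
The best of these is 3.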